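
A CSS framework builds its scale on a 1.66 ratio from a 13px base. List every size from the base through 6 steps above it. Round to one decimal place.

13.0px, 21.6px, 35.8px, 59.5px, 98.7px, 163.9px, 272.0px

Step 0: 13px
Step 1: 13.0 × 1.66 = 21.6
Step 2: 13.0 × 1.66² = 35.8
Step 3: 13.0 × 1.66³ = 59.5
Step 4: 13.0 × 1.66⁴ = 98.7
Step 5: 13.0 × 1.66⁵ = 163.9
Step 6: 13.0 × 1.66⁶ = 272.0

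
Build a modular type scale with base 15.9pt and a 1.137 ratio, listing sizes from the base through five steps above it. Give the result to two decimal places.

Step 0: 15.9pt
Step 1: 15.9 × 1.137 = 18.08
Step 2: 15.9 × 1.137² = 20.56
Step 3: 15.9 × 1.137³ = 23.37
Step 4: 15.9 × 1.137⁴ = 26.57
Step 5: 15.9 × 1.137⁵ = 30.21

15.90pt, 18.08pt, 20.56pt, 23.37pt, 26.57pt, 30.21pt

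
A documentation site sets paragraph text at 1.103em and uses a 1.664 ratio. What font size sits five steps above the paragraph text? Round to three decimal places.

1.103 × 1.664⁵ = 1.103 × 12.75753 ≈ 14.072

14.072em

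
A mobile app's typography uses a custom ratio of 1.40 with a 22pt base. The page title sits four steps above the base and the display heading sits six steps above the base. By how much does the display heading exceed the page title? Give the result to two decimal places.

Step 4: 22.0 × 1.40⁴ = 84.5152pt
Step 6: 22.0 × 1.40⁶ = 165.6498pt
Difference: 165.6498 − 84.5152 = 81.1346pt

81.13pt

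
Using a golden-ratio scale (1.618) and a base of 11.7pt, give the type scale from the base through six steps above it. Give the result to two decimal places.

Step 0: 11.7pt
Step 1: 11.7 × 1.618 = 18.93
Step 2: 11.7 × 1.618² = 30.63
Step 3: 11.7 × 1.618³ = 49.56
Step 4: 11.7 × 1.618⁴ = 80.19
Step 5: 11.7 × 1.618⁵ = 129.74
Step 6: 11.7 × 1.618⁶ = 209.92

11.70pt, 18.93pt, 30.63pt, 49.56pt, 80.19pt, 129.74pt, 209.92pt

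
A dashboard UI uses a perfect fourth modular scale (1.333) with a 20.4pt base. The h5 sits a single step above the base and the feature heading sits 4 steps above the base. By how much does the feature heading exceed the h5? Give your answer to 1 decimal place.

Step 1: 20.4 × 1.333 = 27.193pt
Step 4: 20.4 × 1.333⁴ = 64.410pt
Difference: 64.410 − 27.193 = 37.217pt

37.2pt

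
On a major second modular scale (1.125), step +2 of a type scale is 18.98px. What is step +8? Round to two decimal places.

Moving from step +2 to step +8 is 6 steps up, so multiply by r⁶.
18.98 × 1.125⁶ = 18.98 × 2.02729 ≈ 38.478

38.48px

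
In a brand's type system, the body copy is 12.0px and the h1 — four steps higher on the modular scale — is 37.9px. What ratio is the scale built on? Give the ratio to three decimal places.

r⁴ = 37.9 / 12.0, so r = (37.9/12.0)^(1/4).
r = 3.1583^(1/4) ≈ 1.3331

1.333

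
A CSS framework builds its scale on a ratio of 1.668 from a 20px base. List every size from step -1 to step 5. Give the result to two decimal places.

11.99px, 20.00px, 33.36px, 55.64px, 92.81px, 154.82px, 258.23px

Step -1: 20.0 ÷ 1.668 = 11.99
Step 0: 20px
Step 1: 20.0 × 1.668 = 33.36
Step 2: 20.0 × 1.668² = 55.64
Step 3: 20.0 × 1.668³ = 92.81
Step 4: 20.0 × 1.668⁴ = 154.82
Step 5: 20.0 × 1.668⁵ = 258.23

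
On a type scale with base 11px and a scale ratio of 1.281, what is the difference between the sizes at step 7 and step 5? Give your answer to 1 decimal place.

24.3px

Step 5: 11.0 × 1.281⁵ = 37.944px
Step 7: 11.0 × 1.281⁷ = 62.264px
Difference: 62.264 − 37.944 = 24.320px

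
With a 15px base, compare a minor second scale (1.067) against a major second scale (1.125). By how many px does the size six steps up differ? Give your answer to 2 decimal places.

8.27px

Minor second: 15.0 × 1.067⁶ = 22.1349px
Major second: 15.0 × 1.125⁶ = 30.4093px
Difference: 30.4093 − 22.1349 = 8.2744px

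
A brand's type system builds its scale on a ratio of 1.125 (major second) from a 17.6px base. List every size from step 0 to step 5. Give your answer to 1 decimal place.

17.6px, 19.8px, 22.3px, 25.1px, 28.2px, 31.7px

Step 0: 17.6px
Step 1: 17.6 × 1.125 = 19.8
Step 2: 17.6 × 1.125² = 22.3
Step 3: 17.6 × 1.125³ = 25.1
Step 4: 17.6 × 1.125⁴ = 28.2
Step 5: 17.6 × 1.125⁵ = 31.7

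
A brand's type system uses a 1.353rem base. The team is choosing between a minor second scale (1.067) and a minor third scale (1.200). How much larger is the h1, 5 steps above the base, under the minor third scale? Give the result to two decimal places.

Minor second: 1.353 × 1.067⁵ = 1.8712rem
Minor third: 1.353 × 1.200⁵ = 3.3667rem
Difference: 3.3667 − 1.8712 = 1.4955rem

1.50rem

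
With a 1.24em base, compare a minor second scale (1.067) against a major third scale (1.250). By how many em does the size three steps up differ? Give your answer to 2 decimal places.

Minor second: 1.24 × 1.067³ = 1.5063em
Major third: 1.24 × 1.250³ = 2.4219em
Difference: 2.4219 − 1.5063 = 0.9156em

0.92em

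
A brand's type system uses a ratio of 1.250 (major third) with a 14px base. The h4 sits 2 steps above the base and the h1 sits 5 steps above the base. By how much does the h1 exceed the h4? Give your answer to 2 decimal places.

20.85px

Step 2: 14.0 × 1.250² = 21.8750px
Step 5: 14.0 × 1.250⁵ = 42.7246px
Difference: 42.7246 − 21.8750 = 20.8496px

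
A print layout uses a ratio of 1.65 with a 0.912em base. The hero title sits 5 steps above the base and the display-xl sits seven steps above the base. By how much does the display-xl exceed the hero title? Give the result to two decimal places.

19.21em

Step 5: 0.912 × 1.65⁵ = 11.1536em
Step 7: 0.912 × 1.65⁷ = 30.3656em
Difference: 30.3656 − 11.1536 = 19.2120em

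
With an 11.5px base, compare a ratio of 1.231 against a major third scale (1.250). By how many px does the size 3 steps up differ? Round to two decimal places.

1.01px

At 1.231: 11.5 × 1.231³ = 21.4522px
Major third: 11.5 × 1.250³ = 22.4609px
Difference: 22.4609 − 21.4522 = 1.0087px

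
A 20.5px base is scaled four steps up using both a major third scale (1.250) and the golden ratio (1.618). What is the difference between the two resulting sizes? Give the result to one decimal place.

90.4px

Major third: 20.5 × 1.250⁴ = 50.049px
Golden ratio: 20.5 × 1.618⁴ = 140.497px
Difference: 140.497 − 50.049 = 90.448px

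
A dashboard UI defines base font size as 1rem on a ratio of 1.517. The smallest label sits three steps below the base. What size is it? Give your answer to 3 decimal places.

0.286rem

1.0 ÷ 1.517³ = 1.0 ÷ 3.49106 ≈ 0.286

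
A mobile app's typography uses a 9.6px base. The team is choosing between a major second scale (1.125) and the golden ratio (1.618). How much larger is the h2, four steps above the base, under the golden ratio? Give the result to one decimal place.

Major second: 9.6 × 1.125⁴ = 15.377px
Golden ratio: 9.6 × 1.618⁴ = 65.794px
Difference: 65.794 − 15.377 = 50.417px

50.4px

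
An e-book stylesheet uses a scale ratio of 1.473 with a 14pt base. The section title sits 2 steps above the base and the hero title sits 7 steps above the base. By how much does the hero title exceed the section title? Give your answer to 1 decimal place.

Step 2: 14.0 × 1.473² = 30.376pt
Step 7: 14.0 × 1.473⁷ = 210.643pt
Difference: 210.643 − 30.376 = 180.267pt

180.3pt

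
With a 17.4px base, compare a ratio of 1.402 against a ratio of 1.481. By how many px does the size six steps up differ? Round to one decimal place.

At 1.402: 17.4 × 1.402⁶ = 132.141px
At 1.481: 17.4 × 1.481⁶ = 183.603px
Difference: 183.603 − 132.141 = 51.462px

51.5px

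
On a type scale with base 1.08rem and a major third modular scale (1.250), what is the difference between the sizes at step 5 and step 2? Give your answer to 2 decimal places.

1.61rem

Step 2: 1.08 × 1.250² = 1.6875rem
Step 5: 1.08 × 1.250⁵ = 3.2959rem
Difference: 3.2959 − 1.6875 = 1.6084rem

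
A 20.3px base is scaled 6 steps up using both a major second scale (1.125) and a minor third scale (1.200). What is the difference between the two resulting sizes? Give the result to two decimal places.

19.46px

Major second: 20.3 × 1.125⁶ = 41.1539px
Minor third: 20.3 × 1.200⁶ = 60.6155px
Difference: 60.6155 − 41.1539 = 19.4616px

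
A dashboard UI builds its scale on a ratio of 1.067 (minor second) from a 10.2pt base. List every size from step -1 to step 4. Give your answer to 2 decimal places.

9.56pt, 10.20pt, 10.88pt, 11.61pt, 12.39pt, 13.22pt

Step -1: 10.2 ÷ 1.067 = 9.56
Step 0: 10.2pt
Step 1: 10.2 × 1.067 = 10.88
Step 2: 10.2 × 1.067² = 11.61
Step 3: 10.2 × 1.067³ = 12.39
Step 4: 10.2 × 1.067⁴ = 13.22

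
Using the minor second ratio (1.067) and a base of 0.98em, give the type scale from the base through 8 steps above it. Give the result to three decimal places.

Step 0: 0.98em
Step 1: 0.98 × 1.067 = 1.046
Step 2: 0.98 × 1.067² = 1.116
Step 3: 0.98 × 1.067³ = 1.190
Step 4: 0.98 × 1.067⁴ = 1.270
Step 5: 0.98 × 1.067⁵ = 1.355
Step 6: 0.98 × 1.067⁶ = 1.446
Step 7: 0.98 × 1.067⁷ = 1.543
Step 8: 0.98 × 1.067⁸ = 1.646

0.980em, 1.046em, 1.116em, 1.190em, 1.270em, 1.355em, 1.446em, 1.543em, 1.646em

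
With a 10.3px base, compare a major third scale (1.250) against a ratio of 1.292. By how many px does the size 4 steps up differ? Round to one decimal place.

3.6px

Major third: 10.3 × 1.250⁴ = 25.146px
At 1.292: 10.3 × 1.292⁴ = 28.700px
Difference: 28.700 − 25.146 = 3.554px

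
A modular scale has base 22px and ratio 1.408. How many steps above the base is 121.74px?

1.408ⁿ = 121.74 / 22 = 5.5336
n = ln(5.5336) / ln(1.408) = 1.7108 / 0.3422 ≈ 5.00

5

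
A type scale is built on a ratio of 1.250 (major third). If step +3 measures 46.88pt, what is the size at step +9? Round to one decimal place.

Moving from step +3 to step +9 is 6 steps up, so multiply by r⁶.
46.88 × 1.250⁶ = 46.88 × 3.81470 ≈ 178.833

178.8pt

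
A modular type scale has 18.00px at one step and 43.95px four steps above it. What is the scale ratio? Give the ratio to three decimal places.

1.250

The ratio satisfies 18.00 × r⁴ = 43.95, so r = (43.95 / 18.00)^(1/4).
r = 2.4417^(1/4) ≈ 1.2500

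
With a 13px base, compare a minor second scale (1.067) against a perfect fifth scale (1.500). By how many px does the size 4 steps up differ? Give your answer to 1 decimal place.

49.0px

Minor second: 13.0 × 1.067⁴ = 16.850px
Perfect fifth: 13.0 × 1.500⁴ = 65.812px
Difference: 65.812 − 16.850 = 48.962px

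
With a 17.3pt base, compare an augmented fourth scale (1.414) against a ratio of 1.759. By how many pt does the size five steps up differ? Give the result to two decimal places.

Augmented fourth: 17.3 × 1.414⁵ = 97.7897pt
At 1.759: 17.3 × 1.759⁵ = 291.3234pt
Difference: 291.3234 − 97.7897 = 193.5337pt

193.53pt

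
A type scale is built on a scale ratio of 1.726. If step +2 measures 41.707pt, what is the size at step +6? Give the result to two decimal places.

370.15pt

41.707 × 1.726⁴ = 41.707 × 8.87489 ≈ 370.145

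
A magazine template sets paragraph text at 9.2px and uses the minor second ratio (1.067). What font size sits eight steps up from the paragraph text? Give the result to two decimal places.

9.2 × 1.067⁸ = 9.2 × 1.68002 ≈ 15.46

15.46px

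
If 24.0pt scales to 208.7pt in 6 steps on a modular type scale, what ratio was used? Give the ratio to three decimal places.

1.434

The ratio satisfies 24.0 × r⁶ = 208.7, so r = (208.7 / 24.0)^(1/6).
r = 8.6958^(1/6) ≈ 1.4340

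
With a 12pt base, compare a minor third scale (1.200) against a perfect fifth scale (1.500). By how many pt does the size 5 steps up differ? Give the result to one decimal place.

Minor third: 12.0 × 1.200⁵ = 29.860pt
Perfect fifth: 12.0 × 1.500⁵ = 91.125pt
Difference: 91.125 − 29.860 = 61.265pt

61.3pt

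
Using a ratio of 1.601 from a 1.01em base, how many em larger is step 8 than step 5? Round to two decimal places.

Step 5: 1.01 × 1.601⁵ = 10.6238em
Step 8: 1.01 × 1.601⁸ = 43.5965em
Difference: 43.5965 − 10.6238 = 32.9727em

32.97em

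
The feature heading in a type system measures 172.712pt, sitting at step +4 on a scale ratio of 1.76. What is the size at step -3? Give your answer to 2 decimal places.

Moving from step +4 to step -3 is 7 steps down, so divide by r⁷.
172.712 ÷ 1.76⁷ = 172.712 ÷ 52.31048 ≈ 3.302

3.30pt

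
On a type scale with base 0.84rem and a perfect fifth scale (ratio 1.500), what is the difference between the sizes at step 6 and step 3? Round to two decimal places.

Step 3: 0.84 × 1.500³ = 2.8350rem
Step 6: 0.84 × 1.500⁶ = 9.5681rem
Difference: 9.5681 − 2.8350 = 6.7331rem

6.73rem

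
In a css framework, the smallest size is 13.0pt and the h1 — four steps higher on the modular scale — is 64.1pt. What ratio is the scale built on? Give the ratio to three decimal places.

r⁴ = 64.1 / 13.0, so r = (64.1/13.0)^(1/4).
r = 4.9308^(1/4) ≈ 1.4901

1.490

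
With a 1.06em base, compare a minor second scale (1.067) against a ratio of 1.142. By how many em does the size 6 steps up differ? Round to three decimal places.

0.787em

Minor second: 1.06 × 1.067⁶ = 1.56420em
At 1.142: 1.06 × 1.142⁶ = 2.35127em
Difference: 2.35127 − 1.56420 = 0.78707em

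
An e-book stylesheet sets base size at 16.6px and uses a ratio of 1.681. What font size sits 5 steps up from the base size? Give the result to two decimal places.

16.6 × 1.681⁵ = 16.6 × 13.42266 ≈ 222.82

222.82px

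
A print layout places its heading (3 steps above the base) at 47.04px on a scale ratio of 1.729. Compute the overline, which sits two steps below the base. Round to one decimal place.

3.0px

The gap is -2 − (3) = -5 steps, so the factor is 1.729^-5.
47.04 ÷ 1.729⁵ = 47.04 ÷ 15.45165 ≈ 3.044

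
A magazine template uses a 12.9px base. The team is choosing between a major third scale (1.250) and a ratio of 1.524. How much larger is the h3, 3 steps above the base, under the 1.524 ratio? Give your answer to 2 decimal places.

20.47px

Major third: 12.9 × 1.250³ = 25.1953px
At 1.524: 12.9 × 1.524³ = 45.6609px
Difference: 45.6609 − 25.1953 = 20.4656px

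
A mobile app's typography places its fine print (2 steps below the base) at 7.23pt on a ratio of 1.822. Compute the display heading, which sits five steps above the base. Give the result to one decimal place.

481.9pt

7.23 × 1.822⁷ = 7.23 × 66.65590 ≈ 481.922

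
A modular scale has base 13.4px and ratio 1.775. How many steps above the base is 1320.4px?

8

1.775ⁿ = 1320.4 / 13.4 = 98.5373
n = ln(98.5373) / ln(1.775) = 4.5904 / 0.5738 ≈ 8.00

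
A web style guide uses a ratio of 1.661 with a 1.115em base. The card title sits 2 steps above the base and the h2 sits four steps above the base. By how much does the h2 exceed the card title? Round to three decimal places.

Step 2: 1.115 × 1.661² = 3.07620em
Step 4: 1.115 × 1.661⁴ = 8.48698em
Difference: 8.48698 − 3.07620 = 5.41078em

5.411em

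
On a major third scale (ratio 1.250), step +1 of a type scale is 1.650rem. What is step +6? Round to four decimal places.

5.0354rem

1.650 × 1.250⁵ = 1.650 × 3.05176 ≈ 5.0354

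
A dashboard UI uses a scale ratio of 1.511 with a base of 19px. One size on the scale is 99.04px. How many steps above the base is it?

1.511ⁿ = 99.04 / 19 = 5.2126
n = ln(5.2126) / ln(1.511) = 1.6511 / 0.4128 ≈ 4.00

4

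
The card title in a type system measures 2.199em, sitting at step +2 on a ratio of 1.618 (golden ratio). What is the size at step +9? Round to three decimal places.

63.837em

2.199 × 1.618⁷ = 2.199 × 29.03017 ≈ 63.837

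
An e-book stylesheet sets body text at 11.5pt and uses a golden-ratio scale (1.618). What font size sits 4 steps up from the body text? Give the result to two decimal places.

Every step multiplies by the scale ratio.
11.5 × 1.618⁴ = 11.5 × 6.85353 ≈ 78.82

78.82pt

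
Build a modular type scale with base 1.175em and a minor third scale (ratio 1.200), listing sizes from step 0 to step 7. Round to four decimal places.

1.1750em, 1.4100em, 1.6920em, 2.0304em, 2.4365em, 2.9238em, 3.5085em, 4.2102em

Step 0: 1.175em
Step 1: 1.175 × 1.200 = 1.4100
Step 2: 1.175 × 1.200² = 1.6920
Step 3: 1.175 × 1.200³ = 2.0304
Step 4: 1.175 × 1.200⁴ = 2.4365
Step 5: 1.175 × 1.200⁵ = 2.9238
Step 6: 1.175 × 1.200⁶ = 3.5085
Step 7: 1.175 × 1.200⁷ = 4.2102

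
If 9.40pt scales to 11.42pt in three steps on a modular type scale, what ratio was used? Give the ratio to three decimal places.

1.067

The ratio satisfies 9.40 × r³ = 11.42, so r = (11.42 / 9.40)^(1/3).
r = 1.2149^(1/3) ≈ 1.0670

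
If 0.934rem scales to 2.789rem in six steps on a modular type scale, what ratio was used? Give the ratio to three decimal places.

1.200

The ratio satisfies 0.934 × r⁶ = 2.789, so r = (2.789 / 0.934)^(1/6).
r = 2.9861^(1/6) ≈ 1.2000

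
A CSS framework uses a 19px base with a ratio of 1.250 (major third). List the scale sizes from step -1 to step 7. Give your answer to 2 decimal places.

15.20px, 19.00px, 23.75px, 29.69px, 37.11px, 46.39px, 57.98px, 72.48px, 90.60px

Step -1: 19.0 ÷ 1.250 = 15.20
Step 0: 19px
Step 1: 19.0 × 1.250 = 23.75
Step 2: 19.0 × 1.250² = 29.69
Step 3: 19.0 × 1.250³ = 37.11
Step 4: 19.0 × 1.250⁴ = 46.39
Step 5: 19.0 × 1.250⁵ = 57.98
Step 6: 19.0 × 1.250⁶ = 72.48
Step 7: 19.0 × 1.250⁷ = 90.60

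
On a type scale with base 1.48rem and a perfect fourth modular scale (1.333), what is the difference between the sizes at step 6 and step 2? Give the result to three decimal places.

5.673rem

Step 2: 1.48 × 1.333² = 2.62980rem
Step 6: 1.48 × 1.333⁶ = 8.30314rem
Difference: 8.30314 − 2.62980 = 5.67334rem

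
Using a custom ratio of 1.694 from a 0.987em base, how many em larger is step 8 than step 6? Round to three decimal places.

Step 6: 0.987 × 1.694⁶ = 23.32371em
Step 8: 0.987 × 1.694⁸ = 66.93055em
Difference: 66.93055 − 23.32371 = 43.60684em

43.607em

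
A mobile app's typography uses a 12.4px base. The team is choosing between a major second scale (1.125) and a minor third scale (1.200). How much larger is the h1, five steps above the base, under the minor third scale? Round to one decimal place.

8.5px

Major second: 12.4 × 1.125⁵ = 22.345px
Minor third: 12.4 × 1.200⁵ = 30.855px
Difference: 30.855 − 22.345 = 8.510px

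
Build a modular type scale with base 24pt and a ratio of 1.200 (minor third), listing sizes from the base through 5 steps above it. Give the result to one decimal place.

24.0pt, 28.8pt, 34.6pt, 41.5pt, 49.8pt, 59.7pt

Step 0: 24pt
Step 1: 24.0 × 1.200 = 28.8
Step 2: 24.0 × 1.200² = 34.6
Step 3: 24.0 × 1.200³ = 41.5
Step 4: 24.0 × 1.200⁴ = 49.8
Step 5: 24.0 × 1.200⁵ = 59.7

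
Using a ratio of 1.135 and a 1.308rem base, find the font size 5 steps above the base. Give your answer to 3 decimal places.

1.308 × 1.135⁵ = 1.308 × 1.88356 ≈ 2.464

2.464rem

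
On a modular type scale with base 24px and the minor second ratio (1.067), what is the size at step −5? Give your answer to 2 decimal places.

24.0 ÷ 1.067⁵ = 24.0 ÷ 1.38300 ≈ 17.35

17.35px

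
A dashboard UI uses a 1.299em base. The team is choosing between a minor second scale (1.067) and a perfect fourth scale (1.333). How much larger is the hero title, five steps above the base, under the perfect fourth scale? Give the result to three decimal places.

Minor second: 1.299 × 1.067⁵ = 1.79652em
Perfect fourth: 1.299 × 1.333⁵ = 5.46714em
Difference: 5.46714 − 1.79652 = 3.67062em

3.671em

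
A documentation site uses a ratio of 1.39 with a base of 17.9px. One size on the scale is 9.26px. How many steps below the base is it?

2

1.39ⁿ = 17.9 / 9.26 = 1.9330
n = ln(1.9330) / ln(1.39) = 0.6591 / 0.3293 ≈ 2.00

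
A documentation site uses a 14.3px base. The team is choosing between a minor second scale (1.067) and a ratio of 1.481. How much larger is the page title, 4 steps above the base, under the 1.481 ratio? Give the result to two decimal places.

50.26px

Minor second: 14.3 × 1.067⁴ = 18.5350px
At 1.481: 14.3 × 1.481⁴ = 68.7949px
Difference: 68.7949 − 18.5350 = 50.2599px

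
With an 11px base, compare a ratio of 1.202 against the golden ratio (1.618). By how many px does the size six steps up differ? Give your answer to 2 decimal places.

164.19px

At 1.202: 11.0 × 1.202⁶ = 33.1757px
Golden ratio: 11.0 × 1.618⁶ = 197.3621px
Difference: 197.3621 − 33.1757 = 164.1864px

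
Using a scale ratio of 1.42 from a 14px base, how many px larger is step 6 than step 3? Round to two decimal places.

Step 3: 14.0 × 1.42³ = 40.0860px
Step 6: 14.0 × 1.42⁶ = 114.7779px
Difference: 114.7779 − 40.0860 = 74.6919px

74.69px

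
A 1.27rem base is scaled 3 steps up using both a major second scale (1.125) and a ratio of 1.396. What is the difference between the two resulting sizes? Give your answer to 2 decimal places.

Major second: 1.27 × 1.125³ = 1.8083rem
At 1.396: 1.27 × 1.396³ = 3.4551rem
Difference: 3.4551 − 1.8083 = 1.6468rem

1.65rem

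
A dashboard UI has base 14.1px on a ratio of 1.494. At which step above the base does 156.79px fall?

6

1.494ⁿ = 156.79 / 14.1 = 11.1199
n = ln(11.1199) / ln(1.494) = 2.4087 / 0.4015 ≈ 6.00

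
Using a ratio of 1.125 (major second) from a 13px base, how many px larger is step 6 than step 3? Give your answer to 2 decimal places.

Step 3: 13.0 × 1.125³ = 18.5098px
Step 6: 13.0 × 1.125⁶ = 26.3547px
Difference: 26.3547 − 18.5098 = 7.8449px

7.84px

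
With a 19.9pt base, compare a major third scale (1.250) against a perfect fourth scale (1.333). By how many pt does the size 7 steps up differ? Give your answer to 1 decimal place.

53.9pt

Major third: 19.9 × 1.250⁷ = 94.891pt
Perfect fourth: 19.9 × 1.333⁷ = 148.821pt
Difference: 148.821 − 94.891 = 53.930pt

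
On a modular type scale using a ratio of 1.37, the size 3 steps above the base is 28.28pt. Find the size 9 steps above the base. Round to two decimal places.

28.28 × 1.37⁶ = 28.28 × 6.61186 ≈ 186.983

186.98pt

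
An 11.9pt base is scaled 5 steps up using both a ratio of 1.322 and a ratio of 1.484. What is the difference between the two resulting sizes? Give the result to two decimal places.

37.60pt

At 1.322: 11.9 × 1.322⁵ = 48.0512pt
At 1.484: 11.9 × 1.484⁵ = 85.6479pt
Difference: 85.6479 − 48.0512 = 37.5967pt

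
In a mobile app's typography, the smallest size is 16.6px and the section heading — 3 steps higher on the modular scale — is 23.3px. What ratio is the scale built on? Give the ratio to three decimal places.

1.120

r³ = 23.3 / 16.6, so r = (23.3/16.6)^(1/3).
r = 1.4036^(1/3) ≈ 1.1197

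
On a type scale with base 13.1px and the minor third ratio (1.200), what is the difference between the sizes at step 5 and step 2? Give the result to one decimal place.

Step 2: 13.1 × 1.200² = 18.864px
Step 5: 13.1 × 1.200⁵ = 32.597px
Difference: 32.597 − 18.864 = 13.733px

13.7px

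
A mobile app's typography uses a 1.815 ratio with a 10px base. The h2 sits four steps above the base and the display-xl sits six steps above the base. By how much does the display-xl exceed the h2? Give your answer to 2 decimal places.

248.97px

Step 4: 10.0 × 1.815⁴ = 108.5192px
Step 6: 10.0 × 1.815⁶ = 357.4866px
Difference: 357.4866 − 108.5192 = 248.9674px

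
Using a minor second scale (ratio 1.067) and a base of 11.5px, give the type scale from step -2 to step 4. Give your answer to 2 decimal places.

Step -2: 11.5 ÷ 1.067² = 10.10
Step -1: 11.5 ÷ 1.067 = 10.78
Step 0: 11.5px
Step 1: 11.5 × 1.067 = 12.27
Step 2: 11.5 × 1.067² = 13.09
Step 3: 11.5 × 1.067³ = 13.97
Step 4: 11.5 × 1.067⁴ = 14.91

10.10px, 10.78px, 11.50px, 12.27px, 13.09px, 13.97px, 14.91px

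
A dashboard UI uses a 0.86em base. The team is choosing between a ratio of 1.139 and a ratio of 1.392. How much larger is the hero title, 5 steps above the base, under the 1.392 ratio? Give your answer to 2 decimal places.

At 1.139: 0.86 × 1.139⁵ = 1.6486em
At 1.392: 0.86 × 1.392⁵ = 4.4946em
Difference: 4.4946 − 1.6486 = 2.8460em

2.85em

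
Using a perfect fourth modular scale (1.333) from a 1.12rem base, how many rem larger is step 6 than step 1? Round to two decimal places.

4.79rem

Step 1: 1.12 × 1.333 = 1.4930rem
Step 6: 1.12 × 1.333⁶ = 6.2835rem
Difference: 6.2835 − 1.4930 = 4.7905rem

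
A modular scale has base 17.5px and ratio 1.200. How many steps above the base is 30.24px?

3

1.200ⁿ = 30.24 / 17.5 = 1.7280
n = ln(1.7280) / ln(1.200) = 0.5470 / 0.1823 ≈ 3.00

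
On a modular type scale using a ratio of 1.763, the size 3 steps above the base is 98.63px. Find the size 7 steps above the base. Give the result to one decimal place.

952.8px

The gap is 7 − (3) = 4 steps, so the factor is 1.763^4.
98.63 × 1.763⁴ = 98.63 × 9.66071 ≈ 952.836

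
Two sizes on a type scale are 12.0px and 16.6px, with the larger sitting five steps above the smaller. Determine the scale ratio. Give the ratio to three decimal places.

r⁵ = 16.6 / 12.0, so r = (16.6/12.0)^(1/5).
r = 1.3833^(1/5) ≈ 1.0671

1.067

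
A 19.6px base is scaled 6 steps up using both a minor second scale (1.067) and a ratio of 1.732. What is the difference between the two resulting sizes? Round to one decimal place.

Minor second: 19.6 × 1.067⁶ = 28.923px
At 1.732: 19.6 × 1.732⁶ = 529.107px
Difference: 529.107 − 28.923 = 500.184px

500.2px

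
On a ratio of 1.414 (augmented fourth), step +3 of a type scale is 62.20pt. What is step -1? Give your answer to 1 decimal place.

Moving from step +3 to step -1 is 4 steps down, so divide by r⁴.
62.20 ÷ 1.414⁴ = 62.20 ÷ 3.99758 ≈ 15.559

15.6pt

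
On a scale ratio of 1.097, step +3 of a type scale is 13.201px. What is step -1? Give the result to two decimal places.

9.12px

Moving from step +3 to step -1 is 4 steps down, so divide by r⁴.
13.201 ÷ 1.097⁴ = 13.201 ÷ 1.44819 ≈ 9.115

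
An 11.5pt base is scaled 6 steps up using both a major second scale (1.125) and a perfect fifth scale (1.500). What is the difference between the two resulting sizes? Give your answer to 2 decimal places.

107.68pt

Major second: 11.5 × 1.125⁶ = 23.3138pt
Perfect fifth: 11.5 × 1.500⁶ = 130.9922pt
Difference: 130.9922 − 23.3138 = 107.6784pt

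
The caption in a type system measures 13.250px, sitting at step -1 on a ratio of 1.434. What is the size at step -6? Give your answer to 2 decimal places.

2.19px

The gap is -6 − (-1) = -5 steps, so the factor is 1.434^-5.
13.250 ÷ 1.434⁵ = 13.250 ÷ 6.06381 ≈ 2.185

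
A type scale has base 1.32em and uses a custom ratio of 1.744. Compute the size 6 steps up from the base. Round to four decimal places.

Each step on a modular scale multiplies by the ratio, so the size n steps from the base is base × ratioⁿ.
1.32 × 1.744⁶ = 1.32 × 28.13707 ≈ 37.1409

37.1409em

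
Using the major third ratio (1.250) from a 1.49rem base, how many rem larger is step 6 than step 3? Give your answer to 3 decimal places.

2.774rem

Step 3: 1.49 × 1.250³ = 2.91016rem
Step 6: 1.49 × 1.250⁶ = 5.68390rem
Difference: 5.68390 − 2.91016 = 2.77374rem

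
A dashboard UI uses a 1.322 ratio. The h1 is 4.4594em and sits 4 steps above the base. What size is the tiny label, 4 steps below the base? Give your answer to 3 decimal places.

0.478em

Moving from step +4 to step -4 is 8 steps down, so divide by r⁸.
4.4594 ÷ 1.322⁸ = 4.4594 ÷ 9.32936 ≈ 0.478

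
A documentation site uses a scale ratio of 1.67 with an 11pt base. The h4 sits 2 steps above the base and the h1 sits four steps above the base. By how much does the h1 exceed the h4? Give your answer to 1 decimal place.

Step 2: 11.0 × 1.67² = 30.678pt
Step 4: 11.0 × 1.67⁴ = 85.558pt
Difference: 85.558 − 30.678 = 54.880pt

54.9pt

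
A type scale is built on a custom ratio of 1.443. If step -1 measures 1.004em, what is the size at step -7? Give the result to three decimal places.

Moving from step -1 to step -7 is 6 steps down, so divide by r⁶.
1.004 ÷ 1.443⁶ = 1.004 ÷ 9.02813 ≈ 0.111

0.111em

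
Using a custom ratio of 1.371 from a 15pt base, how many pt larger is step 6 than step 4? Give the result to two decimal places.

Step 4: 15.0 × 1.371⁴ = 52.9958pt
Step 6: 15.0 × 1.371⁶ = 99.6130pt
Difference: 99.6130 − 52.9958 = 46.6172pt

46.62pt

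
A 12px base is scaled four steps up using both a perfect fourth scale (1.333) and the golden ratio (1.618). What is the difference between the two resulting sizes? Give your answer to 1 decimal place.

44.4px

Perfect fourth: 12.0 × 1.333⁴ = 37.888px
Golden ratio: 12.0 × 1.618⁴ = 82.242px
Difference: 82.242 − 37.888 = 44.354px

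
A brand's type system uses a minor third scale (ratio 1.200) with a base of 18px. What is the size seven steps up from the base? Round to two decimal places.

64.50px

18.0 × 1.200⁷ = 18.0 × 3.58318 ≈ 64.50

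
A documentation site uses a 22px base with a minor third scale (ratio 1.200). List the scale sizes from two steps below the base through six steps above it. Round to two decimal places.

Step -2: 22.0 ÷ 1.200² = 15.28
Step -1: 22.0 ÷ 1.200 = 18.33
Step 0: 22px
Step 1: 22.0 × 1.200 = 26.40
Step 2: 22.0 × 1.200² = 31.68
Step 3: 22.0 × 1.200³ = 38.02
Step 4: 22.0 × 1.200⁴ = 45.62
Step 5: 22.0 × 1.200⁵ = 54.74
Step 6: 22.0 × 1.200⁶ = 65.69

15.28px, 18.33px, 22.00px, 26.40px, 31.68px, 38.02px, 45.62px, 54.74px, 65.69px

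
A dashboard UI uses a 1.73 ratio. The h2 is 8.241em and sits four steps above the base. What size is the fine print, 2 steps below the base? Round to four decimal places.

Moving from step +4 to step -2 is 6 steps down, so divide by r⁶.
8.241 ÷ 1.73⁶ = 8.241 ÷ 26.80875 ≈ 0.3074

0.3074em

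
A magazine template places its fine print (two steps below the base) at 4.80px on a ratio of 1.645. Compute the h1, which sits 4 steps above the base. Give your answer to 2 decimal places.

The gap is 4 − (-2) = 6 steps, so the factor is 1.645^6.
4.80 × 1.645⁶ = 4.80 × 19.81506 ≈ 95.112

95.11px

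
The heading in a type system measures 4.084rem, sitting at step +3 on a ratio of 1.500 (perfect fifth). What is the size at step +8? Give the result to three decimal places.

31.013rem

4.084 × 1.500⁵ = 4.084 × 7.59375 ≈ 31.013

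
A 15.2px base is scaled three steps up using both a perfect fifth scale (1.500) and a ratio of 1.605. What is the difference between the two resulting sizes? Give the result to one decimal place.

Perfect fifth: 15.2 × 1.500³ = 51.300px
At 1.605: 15.2 × 1.605³ = 62.845px
Difference: 62.845 − 51.300 = 11.545px

11.5px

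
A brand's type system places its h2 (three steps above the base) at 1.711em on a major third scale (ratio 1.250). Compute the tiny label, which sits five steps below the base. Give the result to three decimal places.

0.287em

Moving from step +3 to step -5 is 8 steps down, so divide by r⁸.
1.711 ÷ 1.250⁸ = 1.711 ÷ 5.96046 ≈ 0.287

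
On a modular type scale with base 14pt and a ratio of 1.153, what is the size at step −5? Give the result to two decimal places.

A modular type scale is a geometric sequence: sizeₙ = base × rⁿ.
14.0 ÷ 1.153⁵ = 14.0 ÷ 2.03773 ≈ 6.87

6.87pt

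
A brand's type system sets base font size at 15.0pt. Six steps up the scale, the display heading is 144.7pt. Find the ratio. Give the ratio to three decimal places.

The ratio satisfies 15.0 × r⁶ = 144.7, so r = (144.7 / 15.0)^(1/6).
r = 9.6467^(1/6) ≈ 1.4590

1.459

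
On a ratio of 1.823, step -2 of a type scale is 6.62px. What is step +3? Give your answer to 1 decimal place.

The gap is 3 − (-2) = 5 steps, so the factor is 1.823^5.
6.62 × 1.823⁵ = 6.62 × 20.13415 ≈ 133.288

133.3px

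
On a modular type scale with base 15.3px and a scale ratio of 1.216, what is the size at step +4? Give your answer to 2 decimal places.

15.3 × 1.216⁴ = 15.3 × 2.18642 ≈ 33.45

33.45px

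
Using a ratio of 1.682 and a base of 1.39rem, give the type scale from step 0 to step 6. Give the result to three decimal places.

1.390rem, 2.338rem, 3.932rem, 6.614rem, 11.125rem, 18.713rem, 31.475rem

Step 0: 1.39rem
Step 1: 1.39 × 1.682 = 2.338
Step 2: 1.39 × 1.682² = 3.932
Step 3: 1.39 × 1.682³ = 6.614
Step 4: 1.39 × 1.682⁴ = 11.125
Step 5: 1.39 × 1.682⁵ = 18.713
Step 6: 1.39 × 1.682⁶ = 31.475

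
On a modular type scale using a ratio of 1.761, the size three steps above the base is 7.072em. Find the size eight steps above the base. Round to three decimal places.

119.768em

The gap is 8 − (3) = 5 steps, so the factor is 1.761^5.
7.072 × 1.761⁵ = 7.072 × 16.93545 ≈ 119.768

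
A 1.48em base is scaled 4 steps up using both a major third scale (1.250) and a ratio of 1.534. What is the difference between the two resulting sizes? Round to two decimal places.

Major third: 1.48 × 1.250⁴ = 3.6133em
At 1.534: 1.48 × 1.534⁴ = 8.1953em
Difference: 8.1953 − 3.6133 = 4.5820em

4.58em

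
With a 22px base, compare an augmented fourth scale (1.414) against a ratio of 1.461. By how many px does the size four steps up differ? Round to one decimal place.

12.3px

Augmented fourth: 22.0 × 1.414⁴ = 87.947px
At 1.461: 22.0 × 1.461⁴ = 100.236px
Difference: 100.236 − 87.947 = 12.289px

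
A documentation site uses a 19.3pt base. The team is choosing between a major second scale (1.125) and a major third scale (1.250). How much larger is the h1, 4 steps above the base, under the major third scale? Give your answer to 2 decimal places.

16.20pt

Major second: 19.3 × 1.125⁴ = 30.9149pt
Major third: 19.3 × 1.250⁴ = 47.1191pt
Difference: 47.1191 − 30.9149 = 16.2042pt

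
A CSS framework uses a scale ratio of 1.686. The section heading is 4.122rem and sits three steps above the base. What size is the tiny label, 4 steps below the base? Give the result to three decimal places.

0.106rem

Moving from step +3 to step -4 is 7 steps down, so divide by r⁷.
4.122 ÷ 1.686⁷ = 4.122 ÷ 38.72603 ≈ 0.106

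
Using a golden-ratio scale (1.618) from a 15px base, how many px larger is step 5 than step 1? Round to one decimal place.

Step 1: 15.0 × 1.618 = 24.270px
Step 5: 15.0 × 1.618⁵ = 166.335px
Difference: 166.335 − 24.270 = 142.065px

142.1px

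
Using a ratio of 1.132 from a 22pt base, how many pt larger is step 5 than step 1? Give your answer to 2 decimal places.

15.99pt

Step 1: 22.0 × 1.132 = 24.9040pt
Step 5: 22.0 × 1.132⁵ = 40.8936pt
Difference: 40.8936 − 24.9040 = 15.9896pt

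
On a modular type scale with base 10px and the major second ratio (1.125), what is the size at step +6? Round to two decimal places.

Every step multiplies by the scale ratio.
10.0 × 1.125⁶ = 10.0 × 2.02729 ≈ 20.27

20.27px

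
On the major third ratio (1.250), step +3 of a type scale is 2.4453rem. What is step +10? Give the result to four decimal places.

The gap is 10 − (3) = 7 steps, so the factor is 1.250^7.
2.4453 × 1.250⁷ = 2.4453 × 4.76837 ≈ 11.6601

11.6601rem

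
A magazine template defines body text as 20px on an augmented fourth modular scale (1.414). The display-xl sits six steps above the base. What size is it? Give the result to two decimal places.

Each step on a modular scale multiplies by the ratio, so the size n steps from the base is base × ratioⁿ.
20.0 × 1.414⁶ = 20.0 × 7.99275 ≈ 159.86

159.86px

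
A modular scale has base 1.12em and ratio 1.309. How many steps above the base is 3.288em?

4

1.309ⁿ = 3.288 / 1.12 = 2.9357
n = ln(2.9357) / ln(1.309) = 1.0770 / 0.2693 ≈ 4.00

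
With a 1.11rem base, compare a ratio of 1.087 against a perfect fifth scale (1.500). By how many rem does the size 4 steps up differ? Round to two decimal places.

At 1.087: 1.11 × 1.087⁴ = 1.5497rem
Perfect fifth: 1.11 × 1.500⁴ = 5.6194rem
Difference: 5.6194 − 1.5497 = 4.0697rem

4.07rem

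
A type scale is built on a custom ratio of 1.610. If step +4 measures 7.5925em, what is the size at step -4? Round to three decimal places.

0.168em

Moving from step +4 to step -4 is 8 steps down, so divide by r⁸.
7.5925 ÷ 1.610⁸ = 7.5925 ÷ 45.14472 ≈ 0.168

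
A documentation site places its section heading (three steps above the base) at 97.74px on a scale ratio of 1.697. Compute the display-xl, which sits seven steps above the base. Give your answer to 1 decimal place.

810.6px

97.74 × 1.697⁴ = 97.74 × 8.29330 ≈ 810.587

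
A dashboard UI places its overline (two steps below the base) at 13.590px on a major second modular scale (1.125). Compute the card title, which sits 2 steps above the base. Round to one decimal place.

21.8px

13.590 × 1.125⁴ = 13.590 × 1.60181 ≈ 21.769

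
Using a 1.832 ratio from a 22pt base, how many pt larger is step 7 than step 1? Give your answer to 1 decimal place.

Step 1: 22.0 × 1.832 = 40.304pt
Step 7: 22.0 × 1.832⁷ = 1523.705pt
Difference: 1523.705 − 40.304 = 1483.401pt

1483.4pt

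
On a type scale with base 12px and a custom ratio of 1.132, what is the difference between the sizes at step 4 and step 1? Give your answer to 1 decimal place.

Step 1: 12.0 × 1.132 = 13.584px
Step 4: 12.0 × 1.132⁴ = 19.705px
Difference: 19.705 − 13.584 = 6.121px

6.1px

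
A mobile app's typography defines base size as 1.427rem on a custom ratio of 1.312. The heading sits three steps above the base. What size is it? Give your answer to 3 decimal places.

A modular type scale is a geometric sequence: sizeₙ = base × rⁿ.
1.427 × 1.312³ = 1.427 × 2.25840 ≈ 3.223

3.223rem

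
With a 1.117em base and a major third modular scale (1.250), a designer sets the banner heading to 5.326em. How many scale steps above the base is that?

7

1.250ⁿ = 5.326 / 1.117 = 4.7681
n = ln(4.7681) / ln(1.250) = 1.5620 / 0.2231 ≈ 7.00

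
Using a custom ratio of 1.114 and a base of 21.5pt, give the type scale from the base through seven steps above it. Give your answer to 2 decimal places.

21.50pt, 23.95pt, 26.68pt, 29.72pt, 33.11pt, 36.89pt, 41.09pt, 45.78pt

Step 0: 21.5pt
Step 1: 21.5 × 1.114 = 23.95
Step 2: 21.5 × 1.114² = 26.68
Step 3: 21.5 × 1.114³ = 29.72
Step 4: 21.5 × 1.114⁴ = 33.11
Step 5: 21.5 × 1.114⁵ = 36.89
Step 6: 21.5 × 1.114⁶ = 41.09
Step 7: 21.5 × 1.114⁷ = 45.78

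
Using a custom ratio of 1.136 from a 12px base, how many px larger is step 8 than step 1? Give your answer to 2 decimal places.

19.65px

Step 1: 12.0 × 1.136 = 13.6320px
Step 8: 12.0 × 1.136⁸ = 33.2819px
Difference: 33.2819 − 13.6320 = 19.6499px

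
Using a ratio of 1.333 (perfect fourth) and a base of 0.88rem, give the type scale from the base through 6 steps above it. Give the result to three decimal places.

Step 0: 0.88rem
Step 1: 0.88 × 1.333 = 1.173
Step 2: 0.88 × 1.333² = 1.564
Step 3: 0.88 × 1.333³ = 2.084
Step 4: 0.88 × 1.333⁴ = 2.778
Step 5: 0.88 × 1.333⁵ = 3.704
Step 6: 0.88 × 1.333⁶ = 4.937

0.880rem, 1.173rem, 1.564rem, 2.084rem, 2.778rem, 3.704rem, 4.937rem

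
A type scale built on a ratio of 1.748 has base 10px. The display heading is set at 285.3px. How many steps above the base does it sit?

1.748ⁿ = 285.3 / 10 = 28.5300
n = ln(28.5300) / ln(1.748) = 3.3510 / 0.5585 ≈ 6.00

6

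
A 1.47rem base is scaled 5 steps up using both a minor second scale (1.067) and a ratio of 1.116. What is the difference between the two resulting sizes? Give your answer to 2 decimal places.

Minor second: 1.47 × 1.067⁵ = 2.0330rem
At 1.116: 1.47 × 1.116⁵ = 2.5447rem
Difference: 2.5447 − 2.0330 = 0.5117rem

0.51rem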